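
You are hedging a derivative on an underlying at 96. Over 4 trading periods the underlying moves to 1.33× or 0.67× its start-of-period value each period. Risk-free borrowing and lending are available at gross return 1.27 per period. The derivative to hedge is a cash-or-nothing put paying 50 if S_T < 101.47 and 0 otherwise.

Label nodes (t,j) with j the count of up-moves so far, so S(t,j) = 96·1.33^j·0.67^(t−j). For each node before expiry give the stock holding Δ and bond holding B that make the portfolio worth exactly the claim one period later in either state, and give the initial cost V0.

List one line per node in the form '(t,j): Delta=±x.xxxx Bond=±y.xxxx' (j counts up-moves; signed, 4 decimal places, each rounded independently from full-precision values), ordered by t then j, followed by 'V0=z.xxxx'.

No-arbitrage ⇒ martingale measure with p* = (R−d)/(u−d) = 0.9091.
Terminal payoffs: V(4,0)=50.0000, V(4,1)=50.0000, V(4,2)=50.0000, V(4,3)=0.0000, V(4,4)=0.0000
  t=3,j=0: stock 28.8732 → up 38.4014 (V=50.0000), down 19.3451 (V=50.0000). Price 39.3701; hedge Δ=0.0000, bond B=39.3701.
  t=3,j=1: stock 57.3156 → up 76.2297 (V=50.0000), down 38.4014 (V=50.0000). Price 39.3701; hedge Δ=0.0000, bond B=39.3701.
  t=3,j=2: stock 113.7756 → up 151.3216 (V=0.0000), down 76.2297 (V=50.0000). Price 3.5791; hedge Δ=-0.6659, bond B=79.3367.
  t=3,j=3: stock 225.8532 → up 300.3847 (V=0.0000), down 151.3216 (V=0.0000). Price 0.0000; hedge Δ=0.0000, bond B=0.0000.
  t=2,j=0: stock 43.0944 → up 57.3156 (V=39.3701), down 28.8732 (V=39.3701). Price 31.0001; hedge Δ=0.0000, bond B=31.0001.
  t=2,j=1: stock 85.5456 → up 113.7756 (V=3.5791), down 57.3156 (V=39.3701). Price 5.3802; hedge Δ=-0.6339, bond B=59.6089.
  t=2,j=2: stock 169.8144 → up 225.8532 (V=0.0000), down 113.7756 (V=3.5791). Price 0.2562; hedge Δ=-0.0319, bond B=5.6791.
  t=1,j=0: stock 64.3200 → up 85.5456 (V=5.3802), down 43.0944 (V=31.0001). Price 6.0703; hedge Δ=-0.6035, bond B=44.8883.
  t=1,j=1: stock 127.6800 → up 169.8144 (V=0.2562), down 85.5456 (V=5.3802). Price 0.5685; hedge Δ=-0.0608, bond B=8.3321.
  t=0,j=0: stock 96.0000 → up 127.6800 (V=0.5685), down 64.3200 (V=6.0703). Price 0.8415; hedge Δ=-0.0868, bond B=9.1775.
Check: Δ(0,0)·S0 + B(0,0) = 0.8415 = V0.

(0,0): Delta=-0.0868 Bond=9.1775
(1,0): Delta=-0.6035 Bond=44.8883
(1,1): Delta=-0.0608 Bond=8.3321
(2,0): Delta=0.0000 Bond=31.0001
(2,1): Delta=-0.6339 Bond=59.6089
(2,2): Delta=-0.0319 Bond=5.6791
(3,0): Delta=0.0000 Bond=39.3701
(3,1): Delta=0.0000 Bond=39.3701
(3,2): Delta=-0.6659 Bond=79.3367
(3,3): Delta=0.0000 Bond=0.0000
V0=0.8415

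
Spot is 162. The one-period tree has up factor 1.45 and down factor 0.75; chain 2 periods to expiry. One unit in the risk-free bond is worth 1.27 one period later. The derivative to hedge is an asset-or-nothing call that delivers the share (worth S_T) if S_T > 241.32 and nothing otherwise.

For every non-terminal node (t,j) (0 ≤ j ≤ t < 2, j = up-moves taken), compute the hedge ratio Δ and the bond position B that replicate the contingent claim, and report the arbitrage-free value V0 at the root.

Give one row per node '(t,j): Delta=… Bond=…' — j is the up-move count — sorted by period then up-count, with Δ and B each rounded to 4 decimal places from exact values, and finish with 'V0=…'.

(0,0): Delta=1.7569 Bond=-168.0785
(1,0): Delta=0.0000 Bond=0.0000
(1,1): Delta=2.0714 Bond=-287.3496
V0=116.5344

The replicating-portfolio and risk-neutral prices coincide; use p* = (1.27−0.75)/(1.45−0.75) = 0.7429 for the latter.
Terminal values V(2,·): V(2,0)=0.0000, V(2,1)=0.0000, V(2,2)=340.6050
Node (1,0) S=121.5000: V=(p*·0.0000+(1−p*)·0.0000)/1.27=0.0000; Δ=(0.0000−0.0000)/(176.1750−91.1250)=0.0000; B=V−Δ·S=0.0000
Node (1,1) S=234.9000: V=(p*·340.6050+(1−p*)·0.0000)/1.27=199.2290; Δ=(340.6050−0.0000)/(340.6050−176.1750)=2.0714; B=V−Δ·S=-287.3496
Node (0,0) S=162.0000: V=(p*·199.2290+(1−p*)·0.0000)/1.27=116.5344; Δ=(199.2290−0.0000)/(234.9000−121.5000)=1.7569; B=V−Δ·S=-168.0785
Each (Δ,B) replicates both successor values, so the strategy is self-financing and V0 is arbitrage-free.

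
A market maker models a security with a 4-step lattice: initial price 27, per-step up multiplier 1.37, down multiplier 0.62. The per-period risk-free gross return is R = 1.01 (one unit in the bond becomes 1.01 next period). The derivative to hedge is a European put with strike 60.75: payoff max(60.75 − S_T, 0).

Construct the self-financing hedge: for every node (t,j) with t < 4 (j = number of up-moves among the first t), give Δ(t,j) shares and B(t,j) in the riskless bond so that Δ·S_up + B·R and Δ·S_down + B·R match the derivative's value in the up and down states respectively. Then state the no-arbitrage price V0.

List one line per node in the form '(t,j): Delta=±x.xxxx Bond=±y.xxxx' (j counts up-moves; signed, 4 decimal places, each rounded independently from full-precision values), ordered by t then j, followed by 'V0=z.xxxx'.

(0,0): Delta=-0.7684 Bond=54.5410
(1,0): Delta=-1.0000 Bond=58.9634
(1,1): Delta=-0.6717 Bond=51.5078
(2,0): Delta=-1.0000 Bond=59.5530
(2,1): Delta=-1.0000 Bond=59.5530
(2,2): Delta=-0.5345 Bond=45.0720
(3,0): Delta=-1.0000 Bond=60.1485
(3,1): Delta=-1.0000 Bond=60.1485
(3,2): Delta=-1.0000 Bond=60.1485
(3,3): Delta=-0.3400 Bond=32.0219
V0=33.7941

Risk-neutral probability p* = (R−d)/(u−d) = (1.01−0.62)/(1.37−0.62) = 0.5200.
Terminal values V(4,·): V(4,0)=56.7604, V(4,1)=51.9342, V(4,2)=41.2700, V(4,3)=17.7056, V(4,4)=0.0000
  t=3,j=0: stock 6.4349 → up 8.8158 (V=51.9342), down 3.9896 (V=56.7604). Price 53.7137; hedge Δ=-1.0000, bond B=60.1485.
  t=3,j=1: stock 14.2190 → up 19.4800 (V=41.2700), down 8.8158 (V=51.9342). Price 45.9296; hedge Δ=-1.0000, bond B=60.1485.
  t=3,j=2: stock 31.4193 → up 43.0444 (V=17.7056), down 19.4800 (V=41.2700). Price 28.7292; hedge Δ=-1.0000, bond B=60.1485.
  t=3,j=3: stock 69.4265 → up 95.1143 (V=0.0000), down 43.0444 (V=17.7056). Price 8.4145; hedge Δ=-0.3400, bond B=32.0219.
  t=2,j=0: stock 10.3788 → up 14.2190 (V=45.9296), down 6.4349 (V=53.7137). Price 49.1742; hedge Δ=-1.0000, bond B=59.5530.
  t=2,j=1: stock 22.9338 → up 31.4193 (V=28.7292), down 14.2190 (V=45.9296). Price 36.6192; hedge Δ=-1.0000, bond B=59.5530.
  t=2,j=2: stock 50.6763 → up 69.4265 (V=8.4145), down 31.4193 (V=28.7292). Price 17.9857; hedge Δ=-0.5345, bond B=45.0720.
  t=1,j=0: stock 16.7400 → up 22.9338 (V=36.6192), down 10.3788 (V=49.1742). Price 42.2234; hedge Δ=-1.0000, bond B=58.9634.
  t=1,j=1: stock 36.9900 → up 50.6763 (V=17.9857), down 22.9338 (V=36.6192). Price 26.6631; hedge Δ=-0.6717, bond B=51.5078.
  t=0,j=0: stock 27.0000 → up 36.9900 (V=26.6631), down 16.7400 (V=42.2234). Price 33.7941; hedge Δ=-0.7684, bond B=54.5410.
The time-0 hedge costs 33.7941, which is the no-arbitrage price.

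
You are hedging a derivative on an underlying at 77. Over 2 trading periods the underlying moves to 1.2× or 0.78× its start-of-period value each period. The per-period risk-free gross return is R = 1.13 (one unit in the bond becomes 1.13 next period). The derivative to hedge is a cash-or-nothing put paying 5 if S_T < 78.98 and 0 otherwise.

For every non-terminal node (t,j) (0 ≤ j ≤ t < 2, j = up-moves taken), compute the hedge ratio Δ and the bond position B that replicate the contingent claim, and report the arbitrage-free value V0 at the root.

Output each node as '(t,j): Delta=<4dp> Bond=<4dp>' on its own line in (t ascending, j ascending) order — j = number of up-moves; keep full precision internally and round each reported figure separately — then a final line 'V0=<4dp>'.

(0,0): Delta=-0.1140 Bond=9.9758
(1,0): Delta=0.0000 Bond=4.4248
(1,1): Delta=-0.1288 Bond=12.6422
V0=1.1965

Since d<R<u, set p* = (R−d)/(u−d) = 0.8333; price each node as the discounted p*-expectation of its children.
Terminal values V(2,·): V(2,0)=5.0000, V(2,1)=5.0000, V(2,2)=0.0000
  t=1,j=0: stock 60.0600 → up 72.0720 (V=5.0000), down 46.8468 (V=5.0000). Price 4.4248; hedge Δ=0.0000, bond B=4.4248.
  t=1,j=1: stock 92.4000 → up 110.8800 (V=0.0000), down 72.0720 (V=5.0000). Price 0.7375; hedge Δ=-0.1288, bond B=12.6422.
  t=0,j=0: stock 77.0000 → up 92.4000 (V=0.7375), down 60.0600 (V=4.4248). Price 1.1965; hedge Δ=-0.1140, bond B=9.9758.
Each (Δ,B) replicates both successor values, so the strategy is self-financing and V0 is arbitrage-free.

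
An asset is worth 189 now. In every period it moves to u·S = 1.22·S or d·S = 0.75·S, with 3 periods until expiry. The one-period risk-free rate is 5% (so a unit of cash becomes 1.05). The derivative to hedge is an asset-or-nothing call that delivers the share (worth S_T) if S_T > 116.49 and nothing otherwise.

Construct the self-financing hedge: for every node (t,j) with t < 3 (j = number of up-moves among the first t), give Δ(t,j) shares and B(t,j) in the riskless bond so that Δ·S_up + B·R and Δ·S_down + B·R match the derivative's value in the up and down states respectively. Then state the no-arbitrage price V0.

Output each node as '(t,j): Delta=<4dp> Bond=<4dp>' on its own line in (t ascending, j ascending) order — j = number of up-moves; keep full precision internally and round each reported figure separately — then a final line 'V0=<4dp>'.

(0,0): Delta=1.1065 Bond=-23.3906
(1,0): Delta=1.4123 Bond=-67.9016
(1,1): Delta=1.0000 Bond=0.0000
(2,0): Delta=2.5957 Bond=-197.1144
(2,1): Delta=1.0000 Bond=0.0000
(2,2): Delta=1.0000 Bond=0.0000
V0=185.7407

Since d<R<u, set p* = (R−d)/(u−d) = 0.6383; price each node as the discounted p*-expectation of its children.
Terminal values V(3,·): V(3,0)=0.0000, V(3,1)=129.7012, V(3,2)=210.9807, V(3,3)=343.1953
Node (2,0) S=106.3125: V=(p*·129.7012+(1−p*)·0.0000)/1.05=78.8457; Δ=(129.7012−0.0000)/(129.7012−79.7344)=2.5957; B=V−Δ·S=-197.1144
Node (2,1) S=172.9350: V=(p*·210.9807+(1−p*)·129.7012)/1.05=172.9350; Δ=(210.9807−129.7012)/(210.9807−129.7013)=1.0000; B=V−Δ·S=0.0000
Node (2,2) S=281.3076: V=(p*·343.1953+(1−p*)·210.9807)/1.05=281.3076; Δ=(343.1953−210.9807)/(343.1953−210.9807)=1.0000; B=V−Δ·S=0.0000
Node (1,0) S=141.7500: V=(p*·172.9350+(1−p*)·78.8457)/1.05=132.2883; Δ=(172.9350−78.8457)/(172.9350−106.3125)=1.4123; B=V−Δ·S=-67.9016
Node (1,1) S=230.5800: V=(p*·281.3076+(1−p*)·172.9350)/1.05=230.5800; Δ=(281.3076−172.9350)/(281.3076−172.9350)=1.0000; B=V−Δ·S=0.0000
Node (0,0) S=189.0000: V=(p*·230.5800+(1−p*)·132.2883)/1.05=185.7407; Δ=(230.5800−132.2883)/(230.5800−141.7500)=1.1065; B=V−Δ·S=-23.3906
Check: Δ(0,0)·S0 + B(0,0) = 185.7407 = V0.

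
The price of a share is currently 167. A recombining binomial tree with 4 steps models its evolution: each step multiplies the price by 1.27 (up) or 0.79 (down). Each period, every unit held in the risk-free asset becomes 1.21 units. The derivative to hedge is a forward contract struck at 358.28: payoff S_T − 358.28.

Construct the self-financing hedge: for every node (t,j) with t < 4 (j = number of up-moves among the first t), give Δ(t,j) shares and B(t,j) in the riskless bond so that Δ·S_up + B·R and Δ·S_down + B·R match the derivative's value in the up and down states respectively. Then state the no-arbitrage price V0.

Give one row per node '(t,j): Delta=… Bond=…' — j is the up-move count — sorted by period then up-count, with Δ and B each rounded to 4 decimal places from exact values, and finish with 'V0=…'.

(0,0): Delta=1.0000 Bond=-167.1403
(1,0): Delta=1.0000 Bond=-202.2397
(1,1): Delta=1.0000 Bond=-202.2397
(2,0): Delta=1.0000 Bond=-244.7101
(2,1): Delta=1.0000 Bond=-244.7101
(2,2): Delta=1.0000 Bond=-244.7101
(3,0): Delta=1.0000 Bond=-296.0992
(3,1): Delta=1.0000 Bond=-296.0992
(3,2): Delta=1.0000 Bond=-296.0992
(3,3): Delta=1.0000 Bond=-296.0992
V0=-0.1403

Risk-neutral probability p* = (R−d)/(u−d) = (1.21−0.79)/(1.27−0.79) = 0.8750.
Terminal values V(4,·): V(4,0)=-293.2334, V(4,1)=-253.7114, V(4,2)=-190.1760, V(4,3)=-88.0368, V(4,4)=76.1616
Node (3,0) S=82.3375: V=(p*·-253.7114+(1−p*)·-293.2334)/1.21=-213.7617; Δ=(-253.7114−-293.2334)/(104.5686−65.0466)=1.0000; B=V−Δ·S=-296.0992
Node (3,1) S=132.3654: V=(p*·-190.1760+(1−p*)·-253.7114)/1.21=-163.7338; Δ=(-190.1760−-253.7114)/(168.1040−104.5686)=1.0000; B=V−Δ·S=-296.0992
Node (3,2) S=212.7899: V=(p*·-88.0368+(1−p*)·-190.1760)/1.21=-83.3093; Δ=(-88.0368−-190.1760)/(270.2432−168.1040)=1.0000; B=V−Δ·S=-296.0992
Node (3,3) S=342.0800: V=(p*·76.1616+(1−p*)·-88.0368)/1.21=45.9808; Δ=(76.1616−-88.0368)/(434.4416−270.2432)=1.0000; B=V−Δ·S=-296.0992
Node (2,0) S=104.2247: V=(p*·-163.7338+(1−p*)·-213.7617)/1.21=-140.4854; Δ=(-163.7338−-213.7617)/(132.3654−82.3375)=1.0000; B=V−Δ·S=-244.7101
Node (2,1) S=167.5511: V=(p*·-83.3093+(1−p*)·-163.7338)/1.21=-77.1590; Δ=(-83.3093−-163.7338)/(212.7899−132.3654)=1.0000; B=V−Δ·S=-244.7101
Node (2,2) S=269.3543: V=(p*·45.9808+(1−p*)·-83.3093)/1.21=24.6442; Δ=(45.9808−-83.3093)/(342.0800−212.7899)=1.0000; B=V−Δ·S=-244.7101
Node (1,0) S=131.9300: V=(p*·-77.1590+(1−p*)·-140.4854)/1.21=-70.3097; Δ=(-77.1590−-140.4854)/(167.5511−104.2247)=1.0000; B=V−Δ·S=-202.2397
Node (1,1) S=212.0900: V=(p*·24.6442+(1−p*)·-77.1590)/1.21=9.8503; Δ=(24.6442−-77.1590)/(269.3543−167.5511)=1.0000; B=V−Δ·S=-202.2397
Node (0,0) S=167.0000: V=(p*·9.8503+(1−p*)·-70.3097)/1.21=-0.1403; Δ=(9.8503−-70.3097)/(212.0900−131.9300)=1.0000; B=V−Δ·S=-167.1403
The time-0 hedge costs -0.1403, which is the no-arbitrage price.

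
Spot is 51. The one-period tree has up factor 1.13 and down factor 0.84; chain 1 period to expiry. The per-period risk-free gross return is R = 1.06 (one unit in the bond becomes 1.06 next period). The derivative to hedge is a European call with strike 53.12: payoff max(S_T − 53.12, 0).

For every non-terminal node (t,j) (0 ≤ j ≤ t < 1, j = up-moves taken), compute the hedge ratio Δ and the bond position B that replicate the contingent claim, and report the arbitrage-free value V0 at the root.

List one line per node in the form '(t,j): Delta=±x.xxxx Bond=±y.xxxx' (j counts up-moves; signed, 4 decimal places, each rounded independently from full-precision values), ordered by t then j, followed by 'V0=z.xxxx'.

The replicating-portfolio and risk-neutral prices coincide; use p* = (1.06−0.84)/(1.13−0.84) = 0.7586 for the latter.
Terminal values V(1,·): V(1,0)=0.0000, V(1,1)=4.5100
Node (0,0) S=51.0000: V=(p*·4.5100+(1−p*)·0.0000)/1.06=3.2277; Δ=(4.5100−0.0000)/(57.6300−42.8400)=0.3049; B=V−Δ·S=-12.3240
Each (Δ,B) replicates both successor values, so the strategy is self-financing and V0 is arbitrage-free.

(0,0): Delta=0.3049 Bond=-12.3240
V0=3.2277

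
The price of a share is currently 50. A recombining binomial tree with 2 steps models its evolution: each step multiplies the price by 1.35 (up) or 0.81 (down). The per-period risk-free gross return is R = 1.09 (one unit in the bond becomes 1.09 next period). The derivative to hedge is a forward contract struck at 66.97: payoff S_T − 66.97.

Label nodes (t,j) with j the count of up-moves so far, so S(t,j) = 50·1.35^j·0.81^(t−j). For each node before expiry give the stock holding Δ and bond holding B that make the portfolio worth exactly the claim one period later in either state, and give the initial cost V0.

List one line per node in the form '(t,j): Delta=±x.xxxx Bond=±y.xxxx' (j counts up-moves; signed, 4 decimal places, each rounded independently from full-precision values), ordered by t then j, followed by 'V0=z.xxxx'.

Risk-neutral probability p* = (R−d)/(u−d) = (1.09−0.81)/(1.35−0.81) = 0.5185.
Terminal values V(2,·): V(2,0)=-34.1650, V(2,1)=-12.2950, V(2,2)=24.1550
  t=1,j=0: stock 40.5000 → up 54.6750 (V=-12.2950), down 32.8050 (V=-34.1650). Price -20.9404; hedge Δ=1.0000, bond B=-61.4404.
  t=1,j=1: stock 67.5000 → up 91.1250 (V=24.1550), down 54.6750 (V=-12.2950). Price 6.0596; hedge Δ=1.0000, bond B=-61.4404.
  t=0,j=0: stock 50.0000 → up 67.5000 (V=6.0596), down 40.5000 (V=-20.9404). Price -6.3673; hedge Δ=1.0000, bond B=-56.3673.
Check: Δ(0,0)·S0 + B(0,0) = -6.3673 = V0.

(0,0): Delta=1.0000 Bond=-56.3673
(1,0): Delta=1.0000 Bond=-61.4404
(1,1): Delta=1.0000 Bond=-61.4404
V0=-6.3673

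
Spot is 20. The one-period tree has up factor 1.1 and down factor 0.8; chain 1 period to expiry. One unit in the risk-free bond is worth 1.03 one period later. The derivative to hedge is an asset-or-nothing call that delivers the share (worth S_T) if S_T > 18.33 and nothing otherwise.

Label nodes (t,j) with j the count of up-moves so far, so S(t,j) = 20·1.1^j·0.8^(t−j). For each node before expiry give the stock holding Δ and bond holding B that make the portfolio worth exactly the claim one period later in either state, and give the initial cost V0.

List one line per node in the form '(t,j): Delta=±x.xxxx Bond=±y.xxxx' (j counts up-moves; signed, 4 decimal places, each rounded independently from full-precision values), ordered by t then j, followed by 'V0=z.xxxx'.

Since d<R<u, set p* = (R−d)/(u−d) = 0.7667; price each node as the discounted p*-expectation of its children.
Terminal payoffs: V(1,0)=0.0000, V(1,1)=22.0000
Node (0,0) S=20.0000: V=(p*·22.0000+(1−p*)·0.0000)/1.03=16.3754; Δ=(22.0000−0.0000)/(22.0000−16.0000)=3.6667; B=V−Δ·S=-56.9579
Each (Δ,B) replicates both successor values, so the strategy is self-financing and V0 is arbitrage-free.

(0,0): Delta=3.6667 Bond=-56.9579
V0=16.3754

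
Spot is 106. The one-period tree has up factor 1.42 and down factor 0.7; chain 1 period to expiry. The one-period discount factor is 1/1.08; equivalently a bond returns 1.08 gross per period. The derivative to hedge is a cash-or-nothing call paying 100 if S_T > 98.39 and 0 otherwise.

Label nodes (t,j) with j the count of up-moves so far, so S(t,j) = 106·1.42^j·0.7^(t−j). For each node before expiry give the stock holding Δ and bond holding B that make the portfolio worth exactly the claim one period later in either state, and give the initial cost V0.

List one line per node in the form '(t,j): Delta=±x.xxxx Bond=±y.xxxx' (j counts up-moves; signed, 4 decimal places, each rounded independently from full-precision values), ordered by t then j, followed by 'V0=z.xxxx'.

Since d<R<u, set p* = (R−d)/(u−d) = 0.5278; price each node as the discounted p*-expectation of its children.
Terminal payoffs: V(1,0)=0.0000, V(1,1)=100.0000
  t=0,j=0: stock 106.0000 → up 150.5200 (V=100.0000), down 74.2000 (V=0.0000). Price 48.8683; hedge Δ=1.3103, bond B=-90.0206.
Check: Δ(0,0)·S0 + B(0,0) = 48.8683 = V0.

(0,0): Delta=1.3103 Bond=-90.0206
V0=48.8683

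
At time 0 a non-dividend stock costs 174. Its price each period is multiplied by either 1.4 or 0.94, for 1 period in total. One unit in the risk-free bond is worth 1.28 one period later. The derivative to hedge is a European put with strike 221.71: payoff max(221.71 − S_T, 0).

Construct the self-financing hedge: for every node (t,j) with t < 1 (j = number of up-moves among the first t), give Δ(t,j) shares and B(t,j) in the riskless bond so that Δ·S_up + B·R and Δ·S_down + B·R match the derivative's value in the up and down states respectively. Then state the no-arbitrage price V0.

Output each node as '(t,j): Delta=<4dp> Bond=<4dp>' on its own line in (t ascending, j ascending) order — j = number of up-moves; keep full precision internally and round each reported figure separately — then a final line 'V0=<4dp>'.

No-arbitrage ⇒ martingale measure with p* = (R−d)/(u−d) = 0.7391.
At expiry t=1: V(1,0)=58.1500, V(1,1)=0.0000
  t=0,j=0: stock 174.0000 → up 243.6000 (V=0.0000), down 163.5600 (V=58.1500). Price 11.8512; hedge Δ=-0.7265, bond B=138.2643.
Each (Δ,B) replicates both successor values, so the strategy is self-financing and V0 is arbitrage-free.

(0,0): Delta=-0.7265 Bond=138.2643
V0=11.8512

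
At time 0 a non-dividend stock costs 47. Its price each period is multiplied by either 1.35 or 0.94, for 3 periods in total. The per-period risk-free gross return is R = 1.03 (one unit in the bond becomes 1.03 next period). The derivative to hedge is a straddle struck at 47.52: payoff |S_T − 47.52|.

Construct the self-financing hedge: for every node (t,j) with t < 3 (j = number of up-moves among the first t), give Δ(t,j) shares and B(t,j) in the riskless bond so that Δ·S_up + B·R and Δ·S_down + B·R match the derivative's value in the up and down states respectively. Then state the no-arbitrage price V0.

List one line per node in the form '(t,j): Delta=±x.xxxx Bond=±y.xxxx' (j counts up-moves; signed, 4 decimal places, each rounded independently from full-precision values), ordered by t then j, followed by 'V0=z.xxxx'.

(0,0): Delta=0.4945 Bond=-12.3469
(1,0): Delta=0.2903 Bond=-3.6963
(1,1): Delta=1.0000 Bond=-44.7922
(2,0): Delta=0.0036 Bond=8.0978
(2,1): Delta=1.0000 Bond=-46.1359
(2,2): Delta=1.0000 Bond=-46.1359
V0=10.8939

No-arbitrage ⇒ martingale measure with p* = (R−d)/(u−d) = 0.2195.
Terminal payoffs: V(3,0)=8.4826, V(3,1)=8.5444, V(3,2)=32.9980, V(3,3)=68.1176
(2,0): S=41.5292. Δ = (V_up−V_dn)/(S_up−S_dn) = (8.5444−8.4826)/(56.0644−39.0374) = 0.0036. V = [p*·8.5444 + (1−p*)·8.4826]/1.03 = 8.2487. B = V − Δ·S = 8.0978.
(2,1): S=59.6430. Δ = (V_up−V_dn)/(S_up−S_dn) = (32.9980−8.5444)/(80.5181−56.0644) = 1.0000. V = [p*·32.9980 + (1−p*)·8.5444]/1.03 = 13.5071. B = V − Δ·S = -46.1359.
(2,2): S=85.6575. Δ = (V_up−V_dn)/(S_up−S_dn) = (68.1176−32.9980)/(115.6376−80.5181) = 1.0000. V = [p*·68.1176 + (1−p*)·32.9980]/1.03 = 39.5216. B = V − Δ·S = -46.1359.
(1,0): S=44.1800. Δ = (V_up−V_dn)/(S_up−S_dn) = (13.5071−8.2487)/(59.6430−41.5292) = 0.2903. V = [p*·13.5071 + (1−p*)·8.2487]/1.03 = 9.1291. B = V − Δ·S = -3.6963.
(1,1): S=63.4500. Δ = (V_up−V_dn)/(S_up−S_dn) = (39.5216−13.5071)/(85.6575−59.6430) = 1.0000. V = [p*·39.5216 + (1−p*)·13.5071]/1.03 = 18.6578. B = V − Δ·S = -44.7922.
(0,0): S=47.0000. Δ = (V_up−V_dn)/(S_up−S_dn) = (18.6578−9.1291)/(63.4500−44.1800) = 0.4945. V = [p*·18.6578 + (1−p*)·9.1291]/1.03 = 10.8939. B = V − Δ·S = -12.3469.
Each (Δ,B) replicates both successor values, so the strategy is self-financing and V0 is arbitrage-free.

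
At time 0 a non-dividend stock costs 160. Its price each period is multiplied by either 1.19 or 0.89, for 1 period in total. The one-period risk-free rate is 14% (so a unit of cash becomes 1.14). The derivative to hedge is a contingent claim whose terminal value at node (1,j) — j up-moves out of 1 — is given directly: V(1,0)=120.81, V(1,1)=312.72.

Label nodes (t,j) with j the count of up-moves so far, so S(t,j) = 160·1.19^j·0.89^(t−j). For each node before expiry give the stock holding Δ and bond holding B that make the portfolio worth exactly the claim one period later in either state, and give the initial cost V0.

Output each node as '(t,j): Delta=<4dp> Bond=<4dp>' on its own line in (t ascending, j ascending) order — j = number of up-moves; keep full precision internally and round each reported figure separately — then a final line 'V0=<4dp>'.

Under the risk-neutral measure, an up-move has probability p* = (R−d)/(u−d) = 0.8333 and values discount at R = 1.14.
Terminal values V(1,·): V(1,0)=120.8100, V(1,1)=312.7200
  t=0,j=0: stock 160.0000 → up 190.4000 (V=312.7200), down 142.4000 (V=120.8100). Price 246.2588; hedge Δ=3.9981, bond B=-393.4412.
Check: Δ(0,0)·S0 + B(0,0) = 246.2588 = V0.

(0,0): Delta=3.9981 Bond=-393.4412
V0=246.2588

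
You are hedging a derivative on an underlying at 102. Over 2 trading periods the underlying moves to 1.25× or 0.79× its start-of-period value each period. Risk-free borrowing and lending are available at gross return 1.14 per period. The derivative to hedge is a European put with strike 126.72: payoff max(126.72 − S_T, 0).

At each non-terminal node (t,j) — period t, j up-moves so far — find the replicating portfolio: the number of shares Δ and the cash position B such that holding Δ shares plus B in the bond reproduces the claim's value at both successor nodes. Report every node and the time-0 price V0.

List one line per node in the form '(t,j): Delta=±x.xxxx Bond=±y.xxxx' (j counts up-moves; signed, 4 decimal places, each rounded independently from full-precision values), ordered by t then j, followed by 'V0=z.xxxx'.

(0,0): Delta=-0.5355 Bond=64.6733
(1,0): Delta=-1.0000 Bond=111.1579
(1,1): Delta=-0.4432 Bond=61.9637
V0=10.0535

The replicating-portfolio and risk-neutral prices coincide; use p* = (1.14−0.79)/(1.25−0.79) = 0.7609 for the latter.
Payoff layer (t=2): V(2,0)=63.0618, V(2,1)=25.9950, V(2,2)=0.0000
  t=1,j=0: stock 80.5800 → up 100.7250 (V=25.9950), down 63.6582 (V=63.0618). Price 30.5779; hedge Δ=-1.0000, bond B=111.1579.
  t=1,j=1: stock 127.5000 → up 159.3750 (V=0.0000), down 100.7250 (V=25.9950). Price 5.4528; hedge Δ=-0.4432, bond B=61.9637.
  t=0,j=0: stock 102.0000 → up 127.5000 (V=5.4528), down 80.5800 (V=30.5779). Price 10.0535; hedge Δ=-0.5355, bond B=64.6733.
Self-financing check: at every node Δ·S+B equals the discounted successor values.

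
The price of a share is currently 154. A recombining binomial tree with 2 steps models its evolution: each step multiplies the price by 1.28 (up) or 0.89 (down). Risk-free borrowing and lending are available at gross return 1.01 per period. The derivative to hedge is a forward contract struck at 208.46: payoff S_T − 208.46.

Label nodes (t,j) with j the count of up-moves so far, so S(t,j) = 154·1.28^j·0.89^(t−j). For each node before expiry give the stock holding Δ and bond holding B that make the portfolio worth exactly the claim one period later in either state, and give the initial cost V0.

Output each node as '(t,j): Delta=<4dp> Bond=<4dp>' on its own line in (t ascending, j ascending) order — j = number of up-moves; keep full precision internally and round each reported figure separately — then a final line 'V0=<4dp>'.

(0,0): Delta=1.0000 Bond=-204.3525
(1,0): Delta=1.0000 Bond=-206.3960
(1,1): Delta=1.0000 Bond=-206.3960
V0=-50.3525

Since d<R<u, set p* = (R−d)/(u−d) = 0.3077; price each node as the discounted p*-expectation of its children.
Terminal payoffs: V(2,0)=-86.4766, V(2,1)=-33.0232, V(2,2)=43.8536
  t=1,j=0: stock 137.0600 → up 175.4368 (V=-33.0232), down 121.9834 (V=-86.4766). Price -69.3360; hedge Δ=1.0000, bond B=-206.3960.
  t=1,j=1: stock 197.1200 → up 252.3136 (V=43.8536), down 175.4368 (V=-33.0232). Price -9.2760; hedge Δ=1.0000, bond B=-206.3960.
  t=0,j=0: stock 154.0000 → up 197.1200 (V=-9.2760), down 137.0600 (V=-69.3360). Price -50.3525; hedge Δ=1.0000, bond B=-204.3525.
Root portfolio cost Δ·154+B reproduces V0=-50.3525.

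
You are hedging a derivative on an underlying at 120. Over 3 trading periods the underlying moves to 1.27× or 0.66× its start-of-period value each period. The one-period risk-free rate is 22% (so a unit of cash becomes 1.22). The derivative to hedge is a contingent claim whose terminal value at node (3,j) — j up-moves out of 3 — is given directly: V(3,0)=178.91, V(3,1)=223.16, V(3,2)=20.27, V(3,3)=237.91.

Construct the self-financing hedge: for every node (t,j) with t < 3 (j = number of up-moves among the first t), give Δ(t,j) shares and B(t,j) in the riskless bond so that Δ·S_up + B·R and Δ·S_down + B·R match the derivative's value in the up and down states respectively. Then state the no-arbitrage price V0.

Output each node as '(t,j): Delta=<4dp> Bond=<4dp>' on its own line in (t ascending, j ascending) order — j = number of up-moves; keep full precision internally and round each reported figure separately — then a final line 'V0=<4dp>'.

Risk-neutral probability p* = (R−d)/(u−d) = (1.22−0.66)/(1.27−0.66) = 0.9180.
At expiry t=3: V(3,0)=178.9100, V(3,1)=223.1600, V(3,2)=20.2700, V(3,3)=237.9100
(2,0): S=52.2720. Δ = (V_up−V_dn)/(S_up−S_dn) = (223.1600−178.9100)/(66.3854−34.4995) = 1.3878. V = [p*·223.1600 + (1−p*)·178.9100]/1.22 = 179.9450. B = V − Δ·S = 107.4041.
(2,1): S=100.5840. Δ = (V_up−V_dn)/(S_up−S_dn) = (20.2700−223.1600)/(127.7417−66.3854) = -3.3068. V = [p*·20.2700 + (1−p*)·223.1600]/1.22 = 30.2462. B = V − Δ·S = 362.8527.
(2,2): S=193.5480. Δ = (V_up−V_dn)/(S_up−S_dn) = (237.9100−20.2700)/(245.8060−127.7417) = 1.8434. V = [p*·237.9100 + (1−p*)·20.2700]/1.22 = 180.3858. B = V − Δ·S = -176.4011.
(1,0): S=79.2000. Δ = (V_up−V_dn)/(S_up−S_dn) = (30.2462−179.9450)/(100.5840−52.2720) = -3.0986. V = [p*·30.2462 + (1−p*)·179.9450]/1.22 = 34.8496. B = V − Δ·S = 280.2576.
(1,1): S=152.4000. Δ = (V_up−V_dn)/(S_up−S_dn) = (180.3858−30.2462)/(193.5480−100.5840) = 1.6150. V = [p*·180.3858 + (1−p*)·30.2462]/1.22 = 137.7699. B = V − Δ·S = -108.3606.
(0,0): S=120.0000. Δ = (V_up−V_dn)/(S_up−S_dn) = (137.7699−34.8496)/(152.4000−79.2000) = 1.4060. V = [p*·137.7699 + (1−p*)·34.8496]/1.22 = 106.0113. B = V − Δ·S = -62.7104.
Check: Δ(0,0)·S0 + B(0,0) = 106.0113 = V0.

(0,0): Delta=1.4060 Bond=-62.7104
(1,0): Delta=-3.0986 Bond=280.2576
(1,1): Delta=1.6150 Bond=-108.3606
(2,0): Delta=1.3878 Bond=107.4041
(2,1): Delta=-3.3068 Bond=362.8527
(2,2): Delta=1.8434 Bond=-176.4011
V0=106.0113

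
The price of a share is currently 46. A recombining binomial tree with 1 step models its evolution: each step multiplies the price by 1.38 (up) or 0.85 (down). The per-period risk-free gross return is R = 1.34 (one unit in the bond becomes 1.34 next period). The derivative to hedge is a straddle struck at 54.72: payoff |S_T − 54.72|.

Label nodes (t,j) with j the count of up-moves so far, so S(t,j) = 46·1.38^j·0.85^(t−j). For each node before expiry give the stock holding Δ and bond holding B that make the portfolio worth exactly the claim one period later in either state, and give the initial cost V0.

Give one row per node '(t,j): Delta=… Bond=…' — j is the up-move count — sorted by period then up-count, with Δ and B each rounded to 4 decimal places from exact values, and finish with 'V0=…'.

Since d<R<u, set p* = (R−d)/(u−d) = 0.9245; price each node as the discounted p*-expectation of its children.
Terminal values V(1,·): V(1,0)=15.6200, V(1,1)=8.7600
(0,0): S=46.0000. Δ = (V_up−V_dn)/(S_up−S_dn) = (8.7600−15.6200)/(63.4800−39.1000) = -0.2814. V = [p*·8.7600 + (1−p*)·15.6200]/1.34 = 6.9237. B = V − Δ·S = 19.8671.
The time-0 hedge costs 6.9237, which is the no-arbitrage price.

(0,0): Delta=-0.2814 Bond=19.8671
V0=6.9237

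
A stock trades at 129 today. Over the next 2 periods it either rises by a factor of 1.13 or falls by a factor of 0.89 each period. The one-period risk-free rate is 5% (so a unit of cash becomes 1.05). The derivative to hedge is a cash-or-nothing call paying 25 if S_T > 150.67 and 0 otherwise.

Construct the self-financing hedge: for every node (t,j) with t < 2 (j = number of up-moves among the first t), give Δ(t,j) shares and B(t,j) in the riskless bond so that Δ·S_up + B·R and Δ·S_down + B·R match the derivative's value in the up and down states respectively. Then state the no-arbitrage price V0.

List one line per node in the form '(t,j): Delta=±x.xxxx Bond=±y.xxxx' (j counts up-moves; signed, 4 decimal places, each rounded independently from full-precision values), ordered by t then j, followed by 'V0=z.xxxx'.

(0,0): Delta=0.5127 Bond=-56.0595
(1,0): Delta=0.0000 Bond=0.0000
(1,1): Delta=0.7146 Bond=-88.2937
V0=10.0781

Since d<R<u, set p* = (R−d)/(u−d) = 0.6667; price each node as the discounted p*-expectation of its children.
Payoff layer (t=2): V(2,0)=0.0000, V(2,1)=0.0000, V(2,2)=25.0000
(1,0): S=114.8100. Δ = (V_up−V_dn)/(S_up−S_dn) = (0.0000−0.0000)/(129.7353−102.1809) = 0.0000. V = [p*·0.0000 + (1−p*)·0.0000]/1.05 = 0.0000. B = V − Δ·S = 0.0000.
(1,1): S=145.7700. Δ = (V_up−V_dn)/(S_up−S_dn) = (25.0000−0.0000)/(164.7201−129.7353) = 0.7146. V = [p*·25.0000 + (1−p*)·0.0000]/1.05 = 15.8730. B = V − Δ·S = -88.2937.
(0,0): S=129.0000. Δ = (V_up−V_dn)/(S_up−S_dn) = (15.8730−0.0000)/(145.7700−114.8100) = 0.5127. V = [p*·15.8730 + (1−p*)·0.0000]/1.05 = 10.0781. B = V − Δ·S = -56.0595.
Each (Δ,B) replicates both successor values, so the strategy is self-financing and V0 is arbitrage-free.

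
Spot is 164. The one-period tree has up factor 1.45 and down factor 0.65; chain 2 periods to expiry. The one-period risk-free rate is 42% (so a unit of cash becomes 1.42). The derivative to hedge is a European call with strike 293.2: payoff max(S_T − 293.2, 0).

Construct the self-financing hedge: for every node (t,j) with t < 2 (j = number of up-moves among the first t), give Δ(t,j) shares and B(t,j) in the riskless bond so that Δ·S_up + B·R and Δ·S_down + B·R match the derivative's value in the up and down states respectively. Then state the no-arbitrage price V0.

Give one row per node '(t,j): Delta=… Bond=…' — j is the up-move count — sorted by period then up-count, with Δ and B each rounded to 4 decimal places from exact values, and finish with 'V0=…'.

No-arbitrage ⇒ martingale measure with p* = (R−d)/(u−d) = 0.9625.
At expiry t=2: V(2,0)=0.0000, V(2,1)=0.0000, V(2,2)=51.6100
Node (1,0) S=106.6000: V=(p*·0.0000+(1−p*)·0.0000)/1.42=0.0000; Δ=(0.0000−0.0000)/(154.5700−69.2900)=0.0000; B=V−Δ·S=0.0000
Node (1,1) S=237.8000: V=(p*·51.6100+(1−p*)·0.0000)/1.42=34.9821; Δ=(51.6100−0.0000)/(344.8100−154.5700)=0.2713; B=V−Δ·S=-29.5304
Node (0,0) S=164.0000: V=(p*·34.9821+(1−p*)·0.0000)/1.42=23.7115; Δ=(34.9821−0.0000)/(237.8000−106.6000)=0.2666; B=V−Δ·S=-20.0162
The time-0 hedge costs 23.7115, which is the no-arbitrage price.

(0,0): Delta=0.2666 Bond=-20.0162
(1,0): Delta=0.0000 Bond=0.0000
(1,1): Delta=0.2713 Bond=-29.5304
V0=23.7115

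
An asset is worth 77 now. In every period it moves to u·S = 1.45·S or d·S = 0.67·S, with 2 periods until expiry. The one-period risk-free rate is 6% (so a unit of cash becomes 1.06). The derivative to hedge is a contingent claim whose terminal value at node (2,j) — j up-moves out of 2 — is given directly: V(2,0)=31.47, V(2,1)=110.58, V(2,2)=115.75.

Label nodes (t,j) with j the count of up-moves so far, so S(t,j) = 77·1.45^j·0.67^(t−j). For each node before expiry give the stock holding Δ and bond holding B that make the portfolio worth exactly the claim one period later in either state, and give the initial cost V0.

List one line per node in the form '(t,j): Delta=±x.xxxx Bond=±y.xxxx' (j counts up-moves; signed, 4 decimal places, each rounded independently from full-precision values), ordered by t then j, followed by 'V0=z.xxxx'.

(0,0): Delta=0.6619 Bond=30.9966
(1,0): Delta=1.9659 Bond=-34.4184
(1,1): Delta=0.0594 Bond=100.1312
V0=81.9642

Under the risk-neutral measure, an up-move has probability p* = (R−d)/(u−d) = 0.5000 and values discount at R = 1.06.
Terminal payoffs: V(2,0)=31.4700, V(2,1)=110.5800, V(2,2)=115.7500
Node (1,0) S=51.5900: V=(p*·110.5800+(1−p*)·31.4700)/1.06=67.0047; Δ=(110.5800−31.4700)/(74.8055−34.5653)=1.9659; B=V−Δ·S=-34.4184
Node (1,1) S=111.6500: V=(p*·115.7500+(1−p*)·110.5800)/1.06=106.7594; Δ=(115.7500−110.5800)/(161.8925−74.8055)=0.0594; B=V−Δ·S=100.1312
Node (0,0) S=77.0000: V=(p*·106.7594+(1−p*)·67.0047)/1.06=81.9642; Δ=(106.7594−67.0047)/(111.6500−51.5900)=0.6619; B=V−Δ·S=30.9966
Check: Δ(0,0)·S0 + B(0,0) = 81.9642 = V0.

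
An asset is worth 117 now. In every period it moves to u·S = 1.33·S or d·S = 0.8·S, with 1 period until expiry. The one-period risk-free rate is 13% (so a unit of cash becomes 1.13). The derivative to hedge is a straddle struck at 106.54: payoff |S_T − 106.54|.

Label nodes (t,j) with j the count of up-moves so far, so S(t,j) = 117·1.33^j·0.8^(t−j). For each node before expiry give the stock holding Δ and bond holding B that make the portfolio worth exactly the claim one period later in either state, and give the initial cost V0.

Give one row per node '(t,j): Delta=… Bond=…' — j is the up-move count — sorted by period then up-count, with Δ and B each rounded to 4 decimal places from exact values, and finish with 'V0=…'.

(0,0): Delta=0.5826 Bond=-36.8105
V0=31.3593

The replicating-portfolio and risk-neutral prices coincide; use p* = (1.13−0.8)/(1.33−0.8) = 0.6226 for the latter.
Payoff layer (t=1): V(1,0)=12.9400, V(1,1)=49.0700
  t=0,j=0: stock 117.0000 → up 155.6100 (V=49.0700), down 93.6000 (V=12.9400). Price 31.3593; hedge Δ=0.5826, bond B=-36.8105.
Root portfolio cost Δ·117+B reproduces V0=31.3593.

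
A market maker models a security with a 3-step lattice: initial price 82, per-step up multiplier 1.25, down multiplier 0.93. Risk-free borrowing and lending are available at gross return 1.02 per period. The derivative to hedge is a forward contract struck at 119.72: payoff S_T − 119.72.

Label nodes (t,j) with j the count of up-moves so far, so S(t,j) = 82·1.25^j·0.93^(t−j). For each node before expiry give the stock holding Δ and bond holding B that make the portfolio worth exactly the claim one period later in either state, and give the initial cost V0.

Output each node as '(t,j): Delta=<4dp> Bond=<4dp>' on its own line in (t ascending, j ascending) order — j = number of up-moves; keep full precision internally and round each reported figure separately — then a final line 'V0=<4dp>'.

Under the risk-neutral measure, an up-move has probability p* = (R−d)/(u−d) = 0.2812 and values discount at R = 1.02.
Terminal payoffs: V(3,0)=-53.7627, V(3,1)=-31.0677, V(3,2)=-0.5637, V(3,3)=40.4363
  t=2,j=0: stock 70.9218 → up 88.6523 (V=-31.0677), down 65.9573 (V=-53.7627). Price -46.4507; hedge Δ=1.0000, bond B=-117.3725.
  t=2,j=1: stock 95.3250 → up 119.1562 (V=-0.5637), down 88.6523 (V=-31.0677). Price -22.0475; hedge Δ=1.0000, bond B=-117.3725.
  t=2,j=2: stock 128.1250 → up 160.1562 (V=40.4363), down 119.1562 (V=-0.5637). Price 10.7525; hedge Δ=1.0000, bond B=-117.3725.
  t=1,j=0: stock 76.2600 → up 95.3250 (V=-22.0475), down 70.9218 (V=-46.4507). Price -38.8111; hedge Δ=1.0000, bond B=-115.0711.
  t=1,j=1: stock 102.5000 → up 128.1250 (V=10.7525), down 95.3250 (V=-22.0475). Price -12.5711; hedge Δ=1.0000, bond B=-115.0711.
  t=0,j=0: stock 82.0000 → up 102.5000 (V=-12.5711), down 76.2600 (V=-38.8111). Price -30.8148; hedge Δ=1.0000, bond B=-112.8148.
Root portfolio cost Δ·82+B reproduces V0=-30.8148.

(0,0): Delta=1.0000 Bond=-112.8148
(1,0): Delta=1.0000 Bond=-115.0711
(1,1): Delta=1.0000 Bond=-115.0711
(2,0): Delta=1.0000 Bond=-117.3725
(2,1): Delta=1.0000 Bond=-117.3725
(2,2): Delta=1.0000 Bond=-117.3725
V0=-30.8148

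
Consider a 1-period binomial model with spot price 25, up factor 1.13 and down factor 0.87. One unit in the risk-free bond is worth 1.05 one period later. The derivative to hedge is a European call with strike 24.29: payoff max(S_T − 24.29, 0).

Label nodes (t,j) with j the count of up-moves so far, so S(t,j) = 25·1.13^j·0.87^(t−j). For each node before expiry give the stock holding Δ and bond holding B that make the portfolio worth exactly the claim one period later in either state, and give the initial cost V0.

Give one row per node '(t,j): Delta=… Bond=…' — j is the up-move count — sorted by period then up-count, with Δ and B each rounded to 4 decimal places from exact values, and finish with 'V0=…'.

No-arbitrage ⇒ martingale measure with p* = (R−d)/(u−d) = 0.6923.
At expiry t=1: V(1,0)=0.0000, V(1,1)=3.9600
Node (0,0) S=25.0000: V=(p*·3.9600+(1−p*)·0.0000)/1.05=2.6110; Δ=(3.9600−0.0000)/(28.2500−21.7500)=0.6092; B=V−Δ·S=-12.6198
The time-0 hedge costs 2.6110, which is the no-arbitrage price.

(0,0): Delta=0.6092 Bond=-12.6198
V0=2.6110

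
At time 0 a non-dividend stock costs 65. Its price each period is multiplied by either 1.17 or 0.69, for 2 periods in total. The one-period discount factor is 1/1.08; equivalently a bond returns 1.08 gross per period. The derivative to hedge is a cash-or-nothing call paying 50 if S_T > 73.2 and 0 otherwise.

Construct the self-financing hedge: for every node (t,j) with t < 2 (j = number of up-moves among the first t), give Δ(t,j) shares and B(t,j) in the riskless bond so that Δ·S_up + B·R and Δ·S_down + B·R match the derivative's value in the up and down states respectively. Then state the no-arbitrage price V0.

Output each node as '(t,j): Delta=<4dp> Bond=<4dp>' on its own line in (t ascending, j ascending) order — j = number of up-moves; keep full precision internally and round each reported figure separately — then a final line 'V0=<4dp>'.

(0,0): Delta=1.2056 Bond=-50.0672
(1,0): Delta=0.0000 Bond=0.0000
(1,1): Delta=1.3697 Bond=-66.5509
V0=28.2989

Under the risk-neutral measure, an up-move has probability p* = (R−d)/(u−d) = 0.8125 and values discount at R = 1.08.
At expiry t=2: V(2,0)=0.0000, V(2,1)=0.0000, V(2,2)=50.0000
Node (1,0) S=44.8500: V=(p*·0.0000+(1−p*)·0.0000)/1.08=0.0000; Δ=(0.0000−0.0000)/(52.4745−30.9465)=0.0000; B=V−Δ·S=0.0000
Node (1,1) S=76.0500: V=(p*·50.0000+(1−p*)·0.0000)/1.08=37.6157; Δ=(50.0000−0.0000)/(88.9785−52.4745)=1.3697; B=V−Δ·S=-66.5509
Node (0,0) S=65.0000: V=(p*·37.6157+(1−p*)·0.0000)/1.08=28.2989; Δ=(37.6157−0.0000)/(76.0500−44.8500)=1.2056; B=V−Δ·S=-50.0672
Each (Δ,B) replicates both successor values, so the strategy is self-financing and V0 is arbitrage-free.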